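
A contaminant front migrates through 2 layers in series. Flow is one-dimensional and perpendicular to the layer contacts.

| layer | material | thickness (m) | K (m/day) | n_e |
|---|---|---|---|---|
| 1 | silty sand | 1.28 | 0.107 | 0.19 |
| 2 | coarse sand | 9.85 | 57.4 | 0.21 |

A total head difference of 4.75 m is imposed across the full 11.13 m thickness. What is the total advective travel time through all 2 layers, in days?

With flow normal to the layers, continuity requires the same specific discharge q through every layer.
Σ(b_i/K_i) = 1.28/0.107 + 9.85/57.4 = 12.13 d.
q = Δh / Σ(b_i/K_i) = 4.75 / 12.13 = 0.3915 m/day.
In each layer the seepage velocity is v_i = q/n_i, so the layer transit time is t_i = b_i·n_i / q:
  layer 1 (silty sand): t_1 = 1.28 × 0.19 / 0.3915 = 0.6213 d
  layer 2 (coarse sand): t_2 = 9.85 × 0.21 / 0.3915 = 5.284 d
Total t = Σ t_i = 5.905 days.

5.91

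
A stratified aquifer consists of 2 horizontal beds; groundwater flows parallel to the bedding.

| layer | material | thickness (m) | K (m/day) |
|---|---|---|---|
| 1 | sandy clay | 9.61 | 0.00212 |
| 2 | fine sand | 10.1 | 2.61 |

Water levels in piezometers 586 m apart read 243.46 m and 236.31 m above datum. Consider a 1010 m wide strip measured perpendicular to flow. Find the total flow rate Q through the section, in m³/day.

Flow is parallel to layering, so each bed carries its own Darcy discharge and the transmissivities add.
Σ(K_i·b_i) = 0.00212×9.61 + 2.61×10.1 = 26.38 m²/day.
Hydraulic gradient i = (243.46 − 236.31) / 586 = 7.15 / 586 = 0.01220.
Q = Σ(K_i·b_i) · W · i = 26.38 × 1010 × 0.01220 = 325.1 m³/day.

325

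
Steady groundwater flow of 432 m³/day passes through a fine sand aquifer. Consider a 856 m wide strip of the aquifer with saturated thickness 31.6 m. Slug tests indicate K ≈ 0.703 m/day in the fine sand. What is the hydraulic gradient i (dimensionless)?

Cross-sectional area A = 856 × 31.6 = 27050 m².
From Q = K·A·i, i = Q / (K·A) = 432 / (0.7030 × 27050) = 0.02272.

0.0227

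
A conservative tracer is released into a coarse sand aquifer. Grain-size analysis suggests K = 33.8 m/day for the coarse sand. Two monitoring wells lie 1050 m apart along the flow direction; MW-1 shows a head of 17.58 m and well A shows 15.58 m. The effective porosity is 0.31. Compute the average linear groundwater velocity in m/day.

0.208

Hydraulic gradient i = (17.58 − 15.58) / 1050 = 2 / 1050 = 0.001905.
Darcy flux q = K · i = 33.80 × 0.001905 = 0.06438 m/day.
Seepage velocity v = q / n_e = 0.06438 / 0.31 = 0.2077 m/day.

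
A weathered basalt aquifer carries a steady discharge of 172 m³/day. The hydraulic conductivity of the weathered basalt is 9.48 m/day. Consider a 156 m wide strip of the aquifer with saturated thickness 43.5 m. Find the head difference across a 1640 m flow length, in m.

Cross-sectional area A = 156 × 43.5 = 6786 m².
From Q = K·A·i, i = Q / (K·A) = 172 / (9.480 × 6786) = 0.002674.
Head loss Δh = i · L = 0.002674 × 1640 = 4.385 m.

4.38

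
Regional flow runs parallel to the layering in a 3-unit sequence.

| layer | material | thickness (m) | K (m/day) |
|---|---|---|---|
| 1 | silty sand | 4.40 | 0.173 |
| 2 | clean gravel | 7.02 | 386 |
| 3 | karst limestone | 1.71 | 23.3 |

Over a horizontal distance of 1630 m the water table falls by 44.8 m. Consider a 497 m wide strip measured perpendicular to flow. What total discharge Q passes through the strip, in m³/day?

37600

Flow is parallel to layering, so each bed carries its own Darcy discharge and the transmissivities add.
Σ(K_i·b_i) = 0.173×4.40 + 386×7.02 + 23.3×1.71 = 2750 m²/day.
Hydraulic gradient i = Δh / L = 44.8 / 1630 = 0.02748.
Q = Σ(K_i·b_i) · W · i = 2750 × 497 × 0.02748 = 37569 m³/day.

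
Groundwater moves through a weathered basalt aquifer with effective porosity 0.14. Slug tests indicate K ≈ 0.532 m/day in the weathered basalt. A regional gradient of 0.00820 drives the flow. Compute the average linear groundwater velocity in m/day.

Hydraulic gradient i = 0.00820.
Darcy flux q = K · i = 0.5320 × 0.008200 = 0.004362 m/day.
Seepage velocity v = q / n_e = 0.004362 / 0.14 = 0.03116 m/day.

0.0312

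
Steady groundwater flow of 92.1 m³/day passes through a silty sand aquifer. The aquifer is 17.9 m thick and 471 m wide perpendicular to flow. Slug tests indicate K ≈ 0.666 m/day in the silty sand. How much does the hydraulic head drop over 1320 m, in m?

Cross-sectional area A = 471 × 17.9 = 8431 m².
From Q = K·A·i, i = Q / (K·A) = 92.1 / (0.6660 × 8431) = 0.01640.
Head loss Δh = i · L = 0.01640 × 1320 = 21.65 m.

21.7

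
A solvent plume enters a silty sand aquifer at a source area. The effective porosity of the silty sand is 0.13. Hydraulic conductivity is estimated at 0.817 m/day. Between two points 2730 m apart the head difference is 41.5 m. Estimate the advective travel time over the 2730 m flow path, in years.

78.2

Hydraulic gradient i = Δh / L = 41.5 / 2730 = 0.01520.
Darcy flux q = K · i = 0.8170 × 0.01520 = 0.01242 m/day.
Seepage velocity v = q / n_e = 0.01242 / 0.13 = 0.09554 m/day.
Travel time t = L / v = 2730 / 0.09554 = 28576 days = 78.24 years.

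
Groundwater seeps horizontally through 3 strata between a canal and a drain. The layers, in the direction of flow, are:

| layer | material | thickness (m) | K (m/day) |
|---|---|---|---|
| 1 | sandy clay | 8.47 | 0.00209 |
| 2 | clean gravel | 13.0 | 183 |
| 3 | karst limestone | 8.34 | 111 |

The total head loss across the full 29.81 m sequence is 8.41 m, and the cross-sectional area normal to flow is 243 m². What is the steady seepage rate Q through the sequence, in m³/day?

Flow is perpendicular to layering, so the layers act in series and the equivalent K is the thickness-weighted harmonic mean.
Total thickness L = 8.47 + 13.0 + 8.34 = 29.81 m.
Σ(b_i/K_i) = 8.47/0.00209 + 13.0/183 + 8.34/111 = 4053 d.
K_eq = L / Σ(b_i/K_i) = 29.81 / 4053 = 0.007355 m/day.
Q = K_eq · A · (Δh/L) = 0.007355 × 243 × (8.41/29.81) = 0.5043 m³/day.

0.504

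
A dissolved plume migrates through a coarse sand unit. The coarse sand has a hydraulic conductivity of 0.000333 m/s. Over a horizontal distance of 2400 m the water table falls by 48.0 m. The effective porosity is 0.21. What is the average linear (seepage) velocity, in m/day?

Convert K: 0.000333 m/s × 86400 = 28.77 m/day.
Hydraulic gradient i = Δh / L = 48.0 / 2400 = 0.02000.
Darcy flux q = K · i = 28.77 × 0.02000 = 0.5754 m/day.
Seepage velocity v = q / n_e = 0.5754 / 0.21 = 2.740 m/day.

2.74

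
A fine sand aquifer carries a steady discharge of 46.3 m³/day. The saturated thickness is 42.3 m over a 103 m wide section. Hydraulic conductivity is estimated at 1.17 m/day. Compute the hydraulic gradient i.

0.00908

Cross-sectional area A = 103 × 42.3 = 4357 m².
From Q = K·A·i, i = Q / (K·A) = 46.3 / (1.170 × 4357) = 0.009083.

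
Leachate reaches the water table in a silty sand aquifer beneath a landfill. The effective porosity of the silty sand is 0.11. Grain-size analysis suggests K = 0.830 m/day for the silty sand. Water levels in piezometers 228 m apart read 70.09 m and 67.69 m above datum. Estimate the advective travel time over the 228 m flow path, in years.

Hydraulic gradient i = (70.09 − 67.69) / 228 = 2.4 / 228 = 0.01053.
Darcy flux q = K · i = 0.8300 × 0.01053 = 0.008737 m/day.
Seepage velocity v = q / n_e = 0.008737 / 0.11 = 0.07943 m/day.
Travel time t = L / v = 228 / 0.07943 = 2871 days = 7.859 years.

7.86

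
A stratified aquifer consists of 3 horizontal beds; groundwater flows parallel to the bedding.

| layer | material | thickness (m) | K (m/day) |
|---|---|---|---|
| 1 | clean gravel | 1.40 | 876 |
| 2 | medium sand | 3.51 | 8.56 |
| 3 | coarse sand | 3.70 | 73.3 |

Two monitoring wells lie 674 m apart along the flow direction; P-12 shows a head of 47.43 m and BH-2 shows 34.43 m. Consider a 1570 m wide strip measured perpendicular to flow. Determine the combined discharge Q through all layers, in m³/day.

46300

Flow is parallel to layering, so each bed carries its own Darcy discharge and the transmissivities add.
Σ(K_i·b_i) = 876×1.40 + 8.56×3.51 + 73.3×3.70 = 1528 m²/day.
Hydraulic gradient i = (47.43 − 34.43) / 674 = 13 / 674 = 0.01929.
Q = Σ(K_i·b_i) · W · i = 1528 × 1570 × 0.01929 = 46260 m³/day.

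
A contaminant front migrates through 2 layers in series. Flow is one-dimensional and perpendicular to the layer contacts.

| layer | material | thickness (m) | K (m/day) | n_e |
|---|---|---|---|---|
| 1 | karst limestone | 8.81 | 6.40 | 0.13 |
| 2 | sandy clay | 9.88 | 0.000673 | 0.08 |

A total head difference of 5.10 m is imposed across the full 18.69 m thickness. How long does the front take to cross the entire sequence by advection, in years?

With flow normal to the layers, continuity requires the same specific discharge q through every layer.
Σ(b_i/K_i) = 8.81/6.40 + 9.88/0.000673 = 14682 d.
q = Δh / Σ(b_i/K_i) = 5.10 / 14682 = 0.0003474 m/day.
In each layer the seepage velocity is v_i = q/n_i, so the layer transit time is t_i = b_i·n_i / q:
  layer 1 (karst limestone): t_1 = 8.81 × 0.13 / 0.0003474 = 3297 d
  layer 2 (sandy clay): t_2 = 9.88 × 0.08 / 0.0003474 = 2275 d
Total t = Σ t_i = 5573 days = 15.26 years.

15.3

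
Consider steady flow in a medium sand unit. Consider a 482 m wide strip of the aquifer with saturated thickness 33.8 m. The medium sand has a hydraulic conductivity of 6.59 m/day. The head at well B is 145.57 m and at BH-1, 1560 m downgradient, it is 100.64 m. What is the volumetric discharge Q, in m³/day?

Cross-sectional area A = 482 × 33.8 = 16292 m².
Hydraulic gradient i = (145.57 − 100.64) / 1560 = 44.93 / 1560 = 0.02880.
Darcy's law: Q = K · A · i = 6.590 × 16292 × 0.02880 = 3092 m³/day.

3090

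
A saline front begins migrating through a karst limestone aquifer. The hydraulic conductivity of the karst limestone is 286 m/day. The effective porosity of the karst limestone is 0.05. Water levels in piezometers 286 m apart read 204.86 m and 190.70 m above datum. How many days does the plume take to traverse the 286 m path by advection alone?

1.01

Hydraulic gradient i = (204.86 − 190.70) / 286 = 14.16 / 286 = 0.04951.
Darcy flux q = K · i = 286.0 × 0.04951 = 14.16 m/day.
Seepage velocity v = q / n_e = 14.16 / 0.05 = 283.2 m/day.
Travel time t = L / v = 286 / 283.2 = 1.010 days.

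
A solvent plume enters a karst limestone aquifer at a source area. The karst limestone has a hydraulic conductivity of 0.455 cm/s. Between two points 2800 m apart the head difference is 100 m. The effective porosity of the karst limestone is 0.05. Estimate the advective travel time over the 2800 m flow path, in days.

9.97

Convert K: 0.455 cm/s × 864 = 393.1 m/day.
Hydraulic gradient i = Δh / L = 100 / 2800 = 0.03571.
Darcy flux q = K · i = 393.1 × 0.03571 = 14.04 m/day.
Seepage velocity v = q / n_e = 14.04 / 0.05 = 280.8 m/day.
Travel time t = L / v = 2800 / 280.8 = 9.972 days.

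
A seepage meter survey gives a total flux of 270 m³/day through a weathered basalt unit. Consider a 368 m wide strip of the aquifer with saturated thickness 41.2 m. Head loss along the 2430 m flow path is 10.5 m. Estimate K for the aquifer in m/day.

Cross-sectional area A = 368 × 41.2 = 15162 m².
Hydraulic gradient i = Δh / L = 10.5 / 2430 = 0.004321.
From Q = K·A·i, K = Q / (A·i) = 270 / (15162 × 0.004321) = 4.121 m/day.

4.12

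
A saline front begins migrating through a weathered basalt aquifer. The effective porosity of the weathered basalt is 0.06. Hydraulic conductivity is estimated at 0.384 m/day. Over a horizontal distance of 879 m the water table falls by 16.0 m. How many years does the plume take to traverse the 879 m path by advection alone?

Hydraulic gradient i = Δh / L = 16.0 / 879 = 0.01820.
Darcy flux q = K · i = 0.3840 × 0.01820 = 0.006990 m/day.
Seepage velocity v = q / n_e = 0.006990 / 0.06 = 0.1165 m/day.
Travel time t = L / v = 879 / 0.1165 = 7545 days = 20.66 years.

20.7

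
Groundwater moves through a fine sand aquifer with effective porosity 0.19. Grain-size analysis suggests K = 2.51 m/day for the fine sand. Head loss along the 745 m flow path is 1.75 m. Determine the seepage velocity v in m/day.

Hydraulic gradient i = Δh / L = 1.75 / 745 = 0.002349.
Darcy flux q = K · i = 2.510 × 0.002349 = 0.005896 m/day.
Seepage velocity v = q / n_e = 0.005896 / 0.19 = 0.03103 m/day.

0.0310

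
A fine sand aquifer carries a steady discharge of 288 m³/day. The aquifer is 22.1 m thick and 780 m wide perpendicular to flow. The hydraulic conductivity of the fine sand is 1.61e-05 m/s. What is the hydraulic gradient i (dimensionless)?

0.0120

Convert K: 1.61e-05 m/s × 86400 = 1.391 m/day.
Cross-sectional area A = 780 × 22.1 = 17238 m².
From Q = K·A·i, i = Q / (K·A) = 288 / (1.391 × 17238) = 0.01201.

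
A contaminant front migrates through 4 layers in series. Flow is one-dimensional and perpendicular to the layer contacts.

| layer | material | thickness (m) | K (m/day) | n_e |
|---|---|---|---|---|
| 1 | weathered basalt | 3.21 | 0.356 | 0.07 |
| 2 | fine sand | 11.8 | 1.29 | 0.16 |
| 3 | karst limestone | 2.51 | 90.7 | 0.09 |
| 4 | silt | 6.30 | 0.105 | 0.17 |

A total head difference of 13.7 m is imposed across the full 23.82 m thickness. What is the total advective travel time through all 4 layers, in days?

With flow normal to the layers, continuity requires the same specific discharge q through every layer.
Σ(b_i/K_i) = 3.21/0.356 + 11.8/1.29 + 2.51/90.7 + 6.30/0.105 = 78.19 d.
q = Δh / Σ(b_i/K_i) = 13.7 / 78.19 = 0.1752 m/day.
In each layer the seepage velocity is v_i = q/n_i, so the layer transit time is t_i = b_i·n_i / q:
  layer 1 (weathered basalt): t_1 = 3.21 × 0.07 / 0.1752 = 1.282 d
  layer 2 (fine sand): t_2 = 11.8 × 0.16 / 0.1752 = 10.78 d
  layer 3 (karst limestone): t_3 = 2.51 × 0.09 / 0.1752 = 1.289 d
  layer 4 (silt): t_4 = 6.30 × 0.17 / 0.1752 = 6.113 d
Total t = Σ t_i = 19.46 days.

19.5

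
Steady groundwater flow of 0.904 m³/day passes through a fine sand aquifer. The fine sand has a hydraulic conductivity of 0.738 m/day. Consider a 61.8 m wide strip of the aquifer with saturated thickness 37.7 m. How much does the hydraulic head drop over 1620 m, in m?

0.852

Cross-sectional area A = 61.8 × 37.7 = 2330 m².
From Q = K·A·i, i = Q / (K·A) = 0.904 / (0.7380 × 2330) = 0.0005258.
Head loss Δh = i · L = 0.0005258 × 1620 = 0.8517 m.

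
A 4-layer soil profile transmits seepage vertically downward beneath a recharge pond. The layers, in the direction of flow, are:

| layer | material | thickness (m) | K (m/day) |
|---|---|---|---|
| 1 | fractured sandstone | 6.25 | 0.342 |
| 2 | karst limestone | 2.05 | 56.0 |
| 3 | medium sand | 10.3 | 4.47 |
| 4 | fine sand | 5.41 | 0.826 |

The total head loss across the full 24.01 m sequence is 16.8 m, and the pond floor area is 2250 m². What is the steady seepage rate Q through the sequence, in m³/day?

Flow is perpendicular to layering, so the layers act in series and the equivalent K is the thickness-weighted harmonic mean.
Total thickness L = 6.25 + 2.05 + 10.3 + 5.41 = 24.01 m.
Σ(b_i/K_i) = 6.25/0.342 + 2.05/56.0 + 10.3/4.47 + 5.41/0.826 = 27.17 d.
K_eq = L / Σ(b_i/K_i) = 24.01 / 27.17 = 0.8838 m/day.
Q = K_eq · A · (Δh/L) = 0.8838 × 2250 × (16.8/24.01) = 1391 m³/day.

1390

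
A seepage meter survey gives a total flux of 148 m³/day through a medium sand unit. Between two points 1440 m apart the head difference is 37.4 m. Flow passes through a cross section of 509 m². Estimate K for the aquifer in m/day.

Hydraulic gradient i = Δh / L = 37.4 / 1440 = 0.02597.
From Q = K·A·i, K = Q / (A·i) = 148 / (509.0 × 0.02597) = 11.20 m/day.

11.2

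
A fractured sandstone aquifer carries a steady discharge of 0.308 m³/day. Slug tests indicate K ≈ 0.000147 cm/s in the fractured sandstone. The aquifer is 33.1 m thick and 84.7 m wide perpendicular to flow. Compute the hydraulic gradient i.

0.000865

Convert K: 0.000147 cm/s × 864 = 0.1270 m/day.
Cross-sectional area A = 84.7 × 33.1 = 2804 m².
From Q = K·A·i, i = Q / (K·A) = 0.308 / (0.1270 × 2804) = 0.0008650.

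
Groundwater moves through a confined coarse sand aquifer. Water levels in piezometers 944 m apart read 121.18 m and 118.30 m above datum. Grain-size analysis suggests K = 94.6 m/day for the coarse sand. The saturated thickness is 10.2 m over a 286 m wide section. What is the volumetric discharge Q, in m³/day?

Cross-sectional area A = 286 × 10.2 = 2917 m².
Hydraulic gradient i = (121.18 − 118.30) / 944 = 2.88 / 944 = 0.003051.
Darcy's law: Q = K · A · i = 94.60 × 2917 × 0.003051 = 841.9 m³/day.

842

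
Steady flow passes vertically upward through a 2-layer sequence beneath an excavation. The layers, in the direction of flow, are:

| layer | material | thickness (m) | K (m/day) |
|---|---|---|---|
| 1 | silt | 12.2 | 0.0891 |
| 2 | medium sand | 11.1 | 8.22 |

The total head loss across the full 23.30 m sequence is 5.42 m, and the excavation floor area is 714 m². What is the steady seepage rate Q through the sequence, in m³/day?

Flow is perpendicular to layering, so the layers act in series and the equivalent K is the thickness-weighted harmonic mean.
Total thickness L = 12.2 + 11.1 = 23.30 m.
Σ(b_i/K_i) = 12.2/0.0891 + 11.1/8.22 = 138.3 d.
K_eq = L / Σ(b_i/K_i) = 23.30 / 138.3 = 0.1685 m/day.
Q = K_eq · A · (Δh/L) = 0.1685 × 714 × (5.42/23.30) = 27.99 m³/day.

28.0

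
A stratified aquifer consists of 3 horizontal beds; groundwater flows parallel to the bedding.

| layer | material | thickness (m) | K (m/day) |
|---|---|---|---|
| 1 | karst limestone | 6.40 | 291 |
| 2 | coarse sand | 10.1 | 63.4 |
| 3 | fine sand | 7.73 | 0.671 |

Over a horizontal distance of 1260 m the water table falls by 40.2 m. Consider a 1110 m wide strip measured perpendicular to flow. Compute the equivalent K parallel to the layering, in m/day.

104

Flow is parallel to layering, so each bed carries its own Darcy discharge and the transmissivities add.
Σ(K_i·b_i) = 291×6.40 + 63.4×10.1 + 0.671×7.73 = 2508 m²/day.
Total thickness b = 24.23 m, so K_eq = Σ(K_i·b_i)/b = 103.5 m/day.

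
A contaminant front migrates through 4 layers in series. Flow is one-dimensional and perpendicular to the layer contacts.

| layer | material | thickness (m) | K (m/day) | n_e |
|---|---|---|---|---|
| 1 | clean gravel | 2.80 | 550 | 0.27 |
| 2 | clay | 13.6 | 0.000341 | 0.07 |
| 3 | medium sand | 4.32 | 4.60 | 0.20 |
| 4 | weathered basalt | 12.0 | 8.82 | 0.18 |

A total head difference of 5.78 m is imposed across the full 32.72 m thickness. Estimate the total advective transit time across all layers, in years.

89.4

With flow normal to the layers, continuity requires the same specific discharge q through every layer.
Σ(b_i/K_i) = 2.80/550 + 13.6/0.000341 + 4.32/4.60 + 12.0/8.82 = 39885 d.
q = Δh / Σ(b_i/K_i) = 5.78 / 39885 = 0.0001449 m/day.
In each layer the seepage velocity is v_i = q/n_i, so the layer transit time is t_i = b_i·n_i / q:
  layer 1 (clean gravel): t_1 = 2.80 × 0.27 / 0.0001449 = 5217 d
  layer 2 (clay): t_2 = 13.6 × 0.07 / 0.0001449 = 6569 d
  layer 3 (medium sand): t_3 = 4.32 × 0.20 / 0.0001449 = 5962 d
  layer 4 (weathered basalt): t_4 = 12.0 × 0.18 / 0.0001449 = 14905 d
Total t = Σ t_i = 32653 days = 89.40 years.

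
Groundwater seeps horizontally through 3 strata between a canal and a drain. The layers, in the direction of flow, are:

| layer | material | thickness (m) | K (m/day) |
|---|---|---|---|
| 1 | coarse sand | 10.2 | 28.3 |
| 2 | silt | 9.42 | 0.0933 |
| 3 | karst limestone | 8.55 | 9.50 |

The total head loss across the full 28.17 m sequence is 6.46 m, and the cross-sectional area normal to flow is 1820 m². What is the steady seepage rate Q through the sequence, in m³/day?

115

Flow is perpendicular to layering, so the layers act in series and the equivalent K is the thickness-weighted harmonic mean.
Total thickness L = 10.2 + 9.42 + 8.55 = 28.17 m.
Σ(b_i/K_i) = 10.2/28.3 + 9.42/0.0933 + 8.55/9.50 = 102.2 d.
K_eq = L / Σ(b_i/K_i) = 28.17 / 102.2 = 0.2756 m/day.
Q = K_eq · A · (Δh/L) = 0.2756 × 1820 × (6.46/28.17) = 115.0 m³/day.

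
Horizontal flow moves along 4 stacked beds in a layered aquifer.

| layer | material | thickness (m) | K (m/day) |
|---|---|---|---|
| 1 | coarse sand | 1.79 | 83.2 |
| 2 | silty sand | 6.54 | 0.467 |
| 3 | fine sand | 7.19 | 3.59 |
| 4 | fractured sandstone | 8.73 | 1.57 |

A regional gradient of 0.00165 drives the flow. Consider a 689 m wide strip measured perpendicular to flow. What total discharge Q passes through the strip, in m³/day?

218

Flow is parallel to layering, so each bed carries its own Darcy discharge and the transmissivities add.
Σ(K_i·b_i) = 83.2×1.79 + 0.467×6.54 + 3.59×7.19 + 1.57×8.73 = 191.5 m²/day.
Hydraulic gradient i = 0.00165.
Q = Σ(K_i·b_i) · W · i = 191.5 × 689 × 0.001650 = 217.7 m³/day.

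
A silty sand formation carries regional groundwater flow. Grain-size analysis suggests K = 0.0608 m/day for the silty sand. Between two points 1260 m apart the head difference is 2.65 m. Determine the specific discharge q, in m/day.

Hydraulic gradient i = Δh / L = 2.65 / 1260 = 0.002103.
Specific discharge q = K · i = 0.06080 × 0.002103 = 0.0001279 m/day.

0.000128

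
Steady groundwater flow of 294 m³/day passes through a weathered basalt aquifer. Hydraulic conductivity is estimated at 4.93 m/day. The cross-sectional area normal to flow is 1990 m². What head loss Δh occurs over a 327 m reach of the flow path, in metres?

9.80

From Q = K·A·i, i = Q / (K·A) = 294 / (4.930 × 1990) = 0.02997.
Head loss Δh = i · L = 0.02997 × 327 = 9.799 m.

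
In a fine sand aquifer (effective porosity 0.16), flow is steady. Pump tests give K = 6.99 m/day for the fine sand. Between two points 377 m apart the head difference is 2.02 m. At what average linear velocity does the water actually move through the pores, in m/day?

0.234

Hydraulic gradient i = Δh / L = 2.02 / 377 = 0.005358.
Darcy flux q = K · i = 6.990 × 0.005358 = 0.03745 m/day.
Seepage velocity v = q / n_e = 0.03745 / 0.16 = 0.2341 m/day.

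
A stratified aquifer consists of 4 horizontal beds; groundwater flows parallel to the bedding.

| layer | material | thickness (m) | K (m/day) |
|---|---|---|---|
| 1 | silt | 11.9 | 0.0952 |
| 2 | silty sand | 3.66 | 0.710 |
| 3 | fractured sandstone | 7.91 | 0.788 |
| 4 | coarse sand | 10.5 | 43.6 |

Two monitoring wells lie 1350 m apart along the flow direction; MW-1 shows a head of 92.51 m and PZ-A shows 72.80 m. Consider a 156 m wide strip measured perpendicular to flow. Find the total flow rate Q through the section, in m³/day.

Flow is parallel to layering, so each bed carries its own Darcy discharge and the transmissivities add.
Σ(K_i·b_i) = 0.0952×11.9 + 0.710×3.66 + 0.788×7.91 + 43.6×10.5 = 467.8 m²/day.
Hydraulic gradient i = (92.51 − 72.80) / 1350 = 19.71 / 1350 = 0.01460.
Q = Σ(K_i·b_i) · W · i = 467.8 × 156 × 0.01460 = 1065 m³/day.

1070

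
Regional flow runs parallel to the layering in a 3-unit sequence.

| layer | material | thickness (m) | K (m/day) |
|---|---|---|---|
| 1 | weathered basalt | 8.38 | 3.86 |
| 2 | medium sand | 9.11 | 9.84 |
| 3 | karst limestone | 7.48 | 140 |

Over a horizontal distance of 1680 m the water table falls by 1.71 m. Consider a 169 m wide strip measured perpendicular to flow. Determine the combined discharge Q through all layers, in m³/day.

Flow is parallel to layering, so each bed carries its own Darcy discharge and the transmissivities add.
Σ(K_i·b_i) = 3.86×8.38 + 9.84×9.11 + 140×7.48 = 1169 m²/day.
Hydraulic gradient i = Δh / L = 1.71 / 1680 = 0.001018.
Q = Σ(K_i·b_i) · W · i = 1169 × 169 × 0.001018 = 201.1 m³/day.

201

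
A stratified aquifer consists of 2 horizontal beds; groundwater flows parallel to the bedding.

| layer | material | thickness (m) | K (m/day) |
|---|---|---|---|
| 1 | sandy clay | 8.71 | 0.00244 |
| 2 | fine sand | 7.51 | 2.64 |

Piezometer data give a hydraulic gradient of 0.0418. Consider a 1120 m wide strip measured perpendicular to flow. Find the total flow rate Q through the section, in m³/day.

929

Flow is parallel to layering, so each bed carries its own Darcy discharge and the transmissivities add.
Σ(K_i·b_i) = 0.00244×8.71 + 2.64×7.51 = 19.85 m²/day.
Hydraulic gradient i = 0.0418.
Q = Σ(K_i·b_i) · W · i = 19.85 × 1120 × 0.04180 = 929.2 m³/day.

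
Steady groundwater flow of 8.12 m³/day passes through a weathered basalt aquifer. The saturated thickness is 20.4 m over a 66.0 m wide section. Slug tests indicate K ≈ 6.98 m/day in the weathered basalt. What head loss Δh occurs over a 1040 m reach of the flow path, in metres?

Cross-sectional area A = 66.0 × 20.4 = 1346 m².
From Q = K·A·i, i = Q / (K·A) = 8.12 / (6.980 × 1346) = 0.0008640.
Head loss Δh = i · L = 0.0008640 × 1040 = 0.8986 m.

0.899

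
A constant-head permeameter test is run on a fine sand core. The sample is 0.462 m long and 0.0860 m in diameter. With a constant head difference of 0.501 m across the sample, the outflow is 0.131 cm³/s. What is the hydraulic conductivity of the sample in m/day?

Cross-sectional area A = π·(d/2)² = π × (0.0860/2)² = 0.005809 m².
Convert discharge: 0.131 cm³/s = 1.310e-07 m³/s.
Darcy's law rearranged: K = Q·L / (A·Δh) = 1.310e-07 × 0.462 / (0.005809 × 0.501) = 2.080e-05 m/s = 1.797 m/day.

1.80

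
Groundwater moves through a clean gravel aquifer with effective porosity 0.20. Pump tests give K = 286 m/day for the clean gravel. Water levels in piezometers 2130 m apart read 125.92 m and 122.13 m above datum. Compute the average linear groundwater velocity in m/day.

Hydraulic gradient i = (125.92 − 122.13) / 2130 = 3.79 / 2130 = 0.001779.
Darcy flux q = K · i = 286.0 × 0.001779 = 0.5089 m/day.
Seepage velocity v = q / n_e = 0.5089 / 0.20 = 2.544 m/day.

2.54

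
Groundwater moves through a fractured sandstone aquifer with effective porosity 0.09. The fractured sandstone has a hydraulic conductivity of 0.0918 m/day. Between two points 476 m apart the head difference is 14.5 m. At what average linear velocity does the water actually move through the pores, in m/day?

Hydraulic gradient i = Δh / L = 14.5 / 476 = 0.03046.
Darcy flux q = K · i = 0.09180 × 0.03046 = 0.002796 m/day.
Seepage velocity v = q / n_e = 0.002796 / 0.09 = 0.03107 m/day.

0.0311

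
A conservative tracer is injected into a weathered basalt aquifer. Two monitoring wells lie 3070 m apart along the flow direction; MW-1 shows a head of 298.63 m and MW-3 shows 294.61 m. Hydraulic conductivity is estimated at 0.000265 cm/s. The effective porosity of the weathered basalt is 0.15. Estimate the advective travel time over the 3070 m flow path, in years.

4210

Convert K: 0.000265 cm/s × 864 = 0.2290 m/day.
Hydraulic gradient i = (298.63 − 294.61) / 3070 = 4.02 / 3070 = 0.001309.
Darcy flux q = K · i = 0.2290 × 0.001309 = 0.0002998 m/day.
Seepage velocity v = q / n_e = 0.0002998 / 0.15 = 0.001999 m/day.
Travel time t = L / v = 3070 / 0.001999 = 1.536e+06 days = 4205 years.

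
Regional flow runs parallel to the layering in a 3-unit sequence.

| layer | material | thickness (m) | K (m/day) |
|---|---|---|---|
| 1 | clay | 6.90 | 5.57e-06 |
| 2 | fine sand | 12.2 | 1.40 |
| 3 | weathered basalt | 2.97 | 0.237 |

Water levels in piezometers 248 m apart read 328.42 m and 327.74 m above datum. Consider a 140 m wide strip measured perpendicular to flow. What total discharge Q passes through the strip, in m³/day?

6.83

Flow is parallel to layering, so each bed carries its own Darcy discharge and the transmissivities add.
Σ(K_i·b_i) = 5.57e-06×6.90 + 1.40×12.2 + 0.237×2.97 = 17.78 m²/day.
Hydraulic gradient i = (328.42 − 327.74) / 248 = 0.68 / 248 = 0.002742.
Q = Σ(K_i·b_i) · W · i = 17.78 × 140 × 0.002742 = 6.827 m³/day.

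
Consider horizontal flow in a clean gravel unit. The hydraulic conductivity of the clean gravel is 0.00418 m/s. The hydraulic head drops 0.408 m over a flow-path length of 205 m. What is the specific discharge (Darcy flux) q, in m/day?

0.719

Convert K: 0.00418 m/s × 86400 = 361.2 m/day.
Hydraulic gradient i = Δh / L = 0.408 / 205 = 0.001990.
Specific discharge q = K · i = 361.2 × 0.001990 = 0.7188 m/day.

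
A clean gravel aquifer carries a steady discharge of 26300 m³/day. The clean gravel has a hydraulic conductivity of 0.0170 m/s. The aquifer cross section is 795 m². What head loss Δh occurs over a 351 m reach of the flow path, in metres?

7.91

Convert K: 0.0170 m/s × 86400 = 1469 m/day.
From Q = K·A·i, i = Q / (K·A) = 26300 / (1469 × 795.0) = 0.02252.
Head loss Δh = i · L = 0.02252 × 351 = 7.906 m.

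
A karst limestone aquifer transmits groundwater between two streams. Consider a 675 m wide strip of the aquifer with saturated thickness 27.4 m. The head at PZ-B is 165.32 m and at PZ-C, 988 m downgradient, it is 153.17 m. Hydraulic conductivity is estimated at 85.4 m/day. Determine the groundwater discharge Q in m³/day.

19400

Cross-sectional area A = 675 × 27.4 = 18495 m².
Hydraulic gradient i = (165.32 − 153.17) / 988 = 12.15 / 988 = 0.01230.
Darcy's law: Q = K · A · i = 85.40 × 18495 × 0.01230 = 19424 m³/day.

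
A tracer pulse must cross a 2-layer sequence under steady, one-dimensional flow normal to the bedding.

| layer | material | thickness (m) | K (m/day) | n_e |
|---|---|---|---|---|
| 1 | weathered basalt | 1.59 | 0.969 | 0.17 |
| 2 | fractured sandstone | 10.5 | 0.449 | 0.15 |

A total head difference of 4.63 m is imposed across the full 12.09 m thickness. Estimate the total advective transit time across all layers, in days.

With flow normal to the layers, continuity requires the same specific discharge q through every layer.
Σ(b_i/K_i) = 1.59/0.969 + 10.5/0.449 = 25.03 d.
q = Δh / Σ(b_i/K_i) = 4.63 / 25.03 = 0.1850 m/day.
In each layer the seepage velocity is v_i = q/n_i, so the layer transit time is t_i = b_i·n_i / q:
  layer 1 (weathered basalt): t_1 = 1.59 × 0.17 / 0.1850 = 1.461 d
  layer 2 (fractured sandstone): t_2 = 10.5 × 0.15 / 0.1850 = 8.513 d
Total t = Σ t_i = 9.974 days.

9.97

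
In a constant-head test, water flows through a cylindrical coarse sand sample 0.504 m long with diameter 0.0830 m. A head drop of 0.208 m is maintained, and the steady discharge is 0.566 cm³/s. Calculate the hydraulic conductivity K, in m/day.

Cross-sectional area A = π·(d/2)² = π × (0.0830/2)² = 0.005411 m².
Convert discharge: 0.566 cm³/s = 5.660e-07 m³/s.
Darcy's law rearranged: K = Q·L / (A·Δh) = 5.660e-07 × 0.504 / (0.005411 × 0.208) = 0.0002535 m/s = 21.90 m/day.

21.9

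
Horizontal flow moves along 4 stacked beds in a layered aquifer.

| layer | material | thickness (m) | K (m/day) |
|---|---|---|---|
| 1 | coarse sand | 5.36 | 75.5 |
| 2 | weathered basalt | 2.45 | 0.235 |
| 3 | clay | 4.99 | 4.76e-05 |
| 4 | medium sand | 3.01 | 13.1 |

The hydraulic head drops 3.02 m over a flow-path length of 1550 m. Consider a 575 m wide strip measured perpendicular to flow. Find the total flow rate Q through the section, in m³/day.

Flow is parallel to layering, so each bed carries its own Darcy discharge and the transmissivities add.
Σ(K_i·b_i) = 75.5×5.36 + 0.235×2.45 + 4.76e-05×4.99 + 13.1×3.01 = 444.7 m²/day.
Hydraulic gradient i = Δh / L = 3.02 / 1550 = 0.001948.
Q = Σ(K_i·b_i) · W · i = 444.7 × 575 × 0.001948 = 498.2 m³/day.

498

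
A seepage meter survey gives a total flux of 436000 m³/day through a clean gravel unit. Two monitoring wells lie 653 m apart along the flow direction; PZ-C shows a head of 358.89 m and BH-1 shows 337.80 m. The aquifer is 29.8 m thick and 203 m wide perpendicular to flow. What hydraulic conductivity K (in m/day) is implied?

2230

Cross-sectional area A = 203 × 29.8 = 6049 m².
Hydraulic gradient i = (358.89 − 337.80) / 653 = 21.09 / 653 = 0.03230.
From Q = K·A·i, K = Q / (A·i) = 436000 / (6049 × 0.03230) = 2232 m/day.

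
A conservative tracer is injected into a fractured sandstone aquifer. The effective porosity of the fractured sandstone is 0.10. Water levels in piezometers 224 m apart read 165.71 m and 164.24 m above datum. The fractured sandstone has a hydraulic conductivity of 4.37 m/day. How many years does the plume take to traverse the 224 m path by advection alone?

2.14

Hydraulic gradient i = (165.71 − 164.24) / 224 = 1.47 / 224 = 0.006562.
Darcy flux q = K · i = 4.370 × 0.006562 = 0.02868 m/day.
Seepage velocity v = q / n_e = 0.02868 / 0.10 = 0.2868 m/day.
Travel time t = L / v = 224 / 0.2868 = 781.1 days = 2.138 years.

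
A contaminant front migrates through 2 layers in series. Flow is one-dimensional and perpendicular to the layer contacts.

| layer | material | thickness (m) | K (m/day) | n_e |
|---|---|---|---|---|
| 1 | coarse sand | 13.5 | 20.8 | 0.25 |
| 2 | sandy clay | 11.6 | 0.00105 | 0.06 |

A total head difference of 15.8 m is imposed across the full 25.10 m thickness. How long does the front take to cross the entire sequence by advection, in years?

With flow normal to the layers, continuity requires the same specific discharge q through every layer.
Σ(b_i/K_i) = 13.5/20.8 + 11.6/0.00105 = 11048 d.
q = Δh / Σ(b_i/K_i) = 15.8 / 11048 = 0.001430 m/day.
In each layer the seepage velocity is v_i = q/n_i, so the layer transit time is t_i = b_i·n_i / q:
  layer 1 (coarse sand): t_1 = 13.5 × 0.25 / 0.001430 = 2360 d
  layer 2 (sandy clay): t_2 = 11.6 × 0.06 / 0.001430 = 486.7 d
Total t = Σ t_i = 2847 days = 7.794 years.

7.79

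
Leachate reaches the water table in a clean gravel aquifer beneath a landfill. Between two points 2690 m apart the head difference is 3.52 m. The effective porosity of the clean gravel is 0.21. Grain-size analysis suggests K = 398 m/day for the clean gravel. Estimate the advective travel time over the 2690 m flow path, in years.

2.97

Hydraulic gradient i = Δh / L = 3.52 / 2690 = 0.001309.
Darcy flux q = K · i = 398.0 × 0.001309 = 0.5208 m/day.
Seepage velocity v = q / n_e = 0.5208 / 0.21 = 2.480 m/day.
Travel time t = L / v = 2690 / 2.480 = 1085 days = 2.970 years.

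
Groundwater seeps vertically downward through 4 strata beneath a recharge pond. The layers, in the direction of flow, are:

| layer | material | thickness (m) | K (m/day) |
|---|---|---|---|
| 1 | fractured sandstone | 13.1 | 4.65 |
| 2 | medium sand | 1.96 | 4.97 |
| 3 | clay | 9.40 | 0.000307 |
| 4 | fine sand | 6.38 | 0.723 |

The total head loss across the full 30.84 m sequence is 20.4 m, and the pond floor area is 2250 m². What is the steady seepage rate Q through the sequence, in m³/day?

Flow is perpendicular to layering, so the layers act in series and the equivalent K is the thickness-weighted harmonic mean.
Total thickness L = 13.1 + 1.96 + 9.40 + 6.38 = 30.84 m.
Σ(b_i/K_i) = 13.1/4.65 + 1.96/4.97 + 9.40/0.000307 + 6.38/0.723 = 30631 d.
K_eq = L / Σ(b_i/K_i) = 30.84 / 30631 = 0.001007 m/day.
Q = K_eq · A · (Δh/L) = 0.001007 × 2250 × (20.4/30.84) = 1.498 m³/day.

1.50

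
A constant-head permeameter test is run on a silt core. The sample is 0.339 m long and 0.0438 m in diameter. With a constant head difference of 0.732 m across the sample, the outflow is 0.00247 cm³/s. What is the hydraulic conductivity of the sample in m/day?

Cross-sectional area A = π·(d/2)² = π × (0.0438/2)² = 0.001507 m².
Convert discharge: 0.00247 cm³/s = 2.470e-09 m³/s.
Darcy's law rearranged: K = Q·L / (A·Δh) = 2.470e-09 × 0.339 / (0.001507 × 0.732) = 7.592e-07 m/s = 0.06559 m/day.

0.0656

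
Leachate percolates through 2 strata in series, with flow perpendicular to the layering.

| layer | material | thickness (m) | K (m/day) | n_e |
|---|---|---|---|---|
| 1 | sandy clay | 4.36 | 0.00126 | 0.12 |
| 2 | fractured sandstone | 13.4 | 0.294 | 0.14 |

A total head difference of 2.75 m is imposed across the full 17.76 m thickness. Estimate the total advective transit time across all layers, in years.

With flow normal to the layers, continuity requires the same specific discharge q through every layer.
Σ(b_i/K_i) = 4.36/0.00126 + 13.4/0.294 = 3506 d.
q = Δh / Σ(b_i/K_i) = 2.75 / 3506 = 0.0007844 m/day.
In each layer the seepage velocity is v_i = q/n_i, so the layer transit time is t_i = b_i·n_i / q:
  layer 1 (sandy clay): t_1 = 4.36 × 0.12 / 0.0007844 = 667.0 d
  layer 2 (fractured sandstone): t_2 = 13.4 × 0.14 / 0.0007844 = 2392 d
Total t = Σ t_i = 3059 days = 8.374 years.

8.37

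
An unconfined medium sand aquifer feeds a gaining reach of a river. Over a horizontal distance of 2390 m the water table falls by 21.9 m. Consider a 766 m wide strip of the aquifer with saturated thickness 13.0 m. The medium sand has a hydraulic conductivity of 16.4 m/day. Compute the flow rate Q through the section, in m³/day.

1500

Cross-sectional area A = 766 × 13.0 = 9958 m².
Hydraulic gradient i = Δh / L = 21.9 / 2390 = 0.009163.
Darcy's law: Q = K · A · i = 16.40 × 9958 × 0.009163 = 1496 m³/day.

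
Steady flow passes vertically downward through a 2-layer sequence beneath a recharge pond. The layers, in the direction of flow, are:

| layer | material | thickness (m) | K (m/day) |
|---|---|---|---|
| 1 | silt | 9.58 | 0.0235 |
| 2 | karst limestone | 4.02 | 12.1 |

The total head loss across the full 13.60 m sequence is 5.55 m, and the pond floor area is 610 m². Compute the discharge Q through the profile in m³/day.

8.30

Flow is perpendicular to layering, so the layers act in series and the equivalent K is the thickness-weighted harmonic mean.
Total thickness L = 9.58 + 4.02 = 13.60 m.
Σ(b_i/K_i) = 9.58/0.0235 + 4.02/12.1 = 408.0 d.
K_eq = L / Σ(b_i/K_i) = 13.60 / 408.0 = 0.03333 m/day.
Q = K_eq · A · (Δh/L) = 0.03333 × 610 × (5.55/13.60) = 8.298 m³/day.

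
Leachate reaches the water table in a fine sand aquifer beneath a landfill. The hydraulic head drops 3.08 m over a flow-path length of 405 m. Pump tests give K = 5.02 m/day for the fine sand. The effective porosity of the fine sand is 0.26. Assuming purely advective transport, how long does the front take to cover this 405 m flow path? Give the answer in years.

7.55

Hydraulic gradient i = Δh / L = 3.08 / 405 = 0.007605.
Darcy flux q = K · i = 5.020 × 0.007605 = 0.03818 m/day.
Seepage velocity v = q / n_e = 0.03818 / 0.26 = 0.1468 m/day.
Travel time t = L / v = 405 / 0.1468 = 2758 days = 7.552 years.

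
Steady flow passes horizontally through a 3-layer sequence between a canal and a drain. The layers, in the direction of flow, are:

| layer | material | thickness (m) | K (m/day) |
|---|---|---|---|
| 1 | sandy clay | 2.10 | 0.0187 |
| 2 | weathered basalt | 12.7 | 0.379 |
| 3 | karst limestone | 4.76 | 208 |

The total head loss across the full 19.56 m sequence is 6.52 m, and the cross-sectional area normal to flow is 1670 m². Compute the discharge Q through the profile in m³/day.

74.7

Flow is perpendicular to layering, so the layers act in series and the equivalent K is the thickness-weighted harmonic mean.
Total thickness L = 2.10 + 12.7 + 4.76 = 19.56 m.
Σ(b_i/K_i) = 2.10/0.0187 + 12.7/0.379 + 4.76/208 = 145.8 d.
K_eq = L / Σ(b_i/K_i) = 19.56 / 145.8 = 0.1341 m/day.
Q = K_eq · A · (Δh/L) = 0.1341 × 1670 × (6.52/19.56) = 74.66 m³/day.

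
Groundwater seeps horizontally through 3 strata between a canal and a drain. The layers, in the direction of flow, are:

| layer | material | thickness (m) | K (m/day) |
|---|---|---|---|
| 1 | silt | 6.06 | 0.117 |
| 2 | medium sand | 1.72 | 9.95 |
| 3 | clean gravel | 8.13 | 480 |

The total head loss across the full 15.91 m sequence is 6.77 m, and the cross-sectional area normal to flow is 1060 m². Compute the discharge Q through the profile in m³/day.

138

Flow is perpendicular to layering, so the layers act in series and the equivalent K is the thickness-weighted harmonic mean.
Total thickness L = 6.06 + 1.72 + 8.13 = 15.91 m.
Σ(b_i/K_i) = 6.06/0.117 + 1.72/9.95 + 8.13/480 = 51.98 d.
K_eq = L / Σ(b_i/K_i) = 15.91 / 51.98 = 0.3061 m/day.
Q = K_eq · A · (Δh/L) = 0.3061 × 1060 × (6.77/15.91) = 138.0 m³/day.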